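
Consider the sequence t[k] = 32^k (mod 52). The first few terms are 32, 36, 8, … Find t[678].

We have t[1] = 32,  t[2] = 36,  t[3] = 8,  t[4] = 48,  t[5] = 28,  t[6] = 12,  t[7] = 20,  t[8] = 16,  t[9] = 44,  t[10] = 4,  t[11] = 24,  t[12] = 40,  t[13] = 32.
The sequence repeats with period 12.
So t[678] = t[1 + ((678-1) mod 12)] = t[6] = 12.

12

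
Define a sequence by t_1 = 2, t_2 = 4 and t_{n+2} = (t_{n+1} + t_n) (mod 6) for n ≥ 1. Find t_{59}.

0

Listing terms: t_1 = 2,  t_2 = 4,  t_3 = 0,  t_4 = 4,  t_5 = 4,  t_6 = 2,  t_7 = 0,  t_8 = 2,  t_9 = 2,  t_{10} = 4.
Since (t_9, t_{10}) = (t_1, t_2) = (2, 4) (two consecutive terms determine the rest), the sequence is periodic with period 8.
(59 - 1) mod 8 = 2, so t_{59} = t_3 = 0.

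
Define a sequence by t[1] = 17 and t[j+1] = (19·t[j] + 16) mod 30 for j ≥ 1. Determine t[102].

19

Computing terms: t[1] = 17,  t[2] = 9,  t[3] = 7,  t[4] = 29,  t[5] = 27,  t[6] = 19,  t[7] = 17.
Since t[7] = t[1] = 17, the sequence is periodic with period 6.
So t[102] = t[1 + ((102-1) mod 6)] = t[6] = 19.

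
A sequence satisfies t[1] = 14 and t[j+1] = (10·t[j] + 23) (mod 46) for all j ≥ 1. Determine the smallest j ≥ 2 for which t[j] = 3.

We have t[1] = 14, t[2] = 25, t[3] = 43, t[4] = 39, t[5] = 45, t[6] = 13, t[7] = 15, t[8] = 35, t[9] = 5, t[10] = 27, t[11] = 17, t[12] = 9, t[13] = 21, t[14] = 3, t[15] = 7, t[16] = 1, t[17] = 33, t[18] = 31, t[19] = 11, t[20] = 41, t[21] = 19, t[22] = 29, t[23] = 37, t[24] = 25.
Since t[24] = t[2] = 25, the sequence is eventually periodic: after a pre-period of length 1 it cycles with period 22.
The value 3 first appears (with j ≥ 2) at t[14].

14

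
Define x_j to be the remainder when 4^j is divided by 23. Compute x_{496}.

x_0 = 1; x_1 = 4; x_2 = 16; x_3 = 18; x_4 = 3; x_5 = 12; x_6 = 2; x_7 = 8; x_8 = 9; x_9 = 13; x_{10} = 6; x_{11} = 1.
The sequence repeats with period 11.
(496 - 0) mod 11 = 1, so x_{496} = x_1 = 4.

4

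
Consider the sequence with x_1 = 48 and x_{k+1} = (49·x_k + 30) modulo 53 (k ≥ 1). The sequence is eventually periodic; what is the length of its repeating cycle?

Computing terms: x_1 = 48, x_2 = 50, x_3 = 42, x_4 = 21, x_5 = 52, x_6 = 34, x_7 = 0, x_8 = 30, x_9 = 16, x_{10} = 19, x_{11} = 7, x_{12} = 2, x_{13} = 22, x_{14} = 48.
Since x_{14} = x_1 = 48, the sequence is periodic with period 13.

13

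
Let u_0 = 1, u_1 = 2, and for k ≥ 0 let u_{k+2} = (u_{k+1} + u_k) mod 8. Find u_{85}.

2

u_0 = 1,  u_1 = 2,  u_2 = 3,  u_3 = 5,  u_4 = 0,  u_5 = 5,  u_6 = 5,  u_7 = 2,  u_8 = 7,  u_9 = 1,  u_{10} = 0,  u_{11} = 1,  u_{12} = 1,  u_{13} = 2.
The sequence repeats with period 12.
(85 - 0) mod 12 = 1, so u_{85} = u_1 = 2.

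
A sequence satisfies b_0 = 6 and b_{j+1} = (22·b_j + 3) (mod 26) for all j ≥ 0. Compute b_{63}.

b_0 = 6; b_1 = 5; b_2 = 9; b_3 = 19; b_4 = 5.
Since b_4 = b_1 = 5, the sequence is eventually periodic: after a pre-period of length 1 it cycles with period 3.
For j ≥ 1, b_j depends only on (j - 1) mod 3. (63 - 1) mod 3 = 2, so b_{63} = b_3 = 19.

19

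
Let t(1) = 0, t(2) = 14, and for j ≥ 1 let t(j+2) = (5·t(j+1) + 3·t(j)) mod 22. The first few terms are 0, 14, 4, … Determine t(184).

18

Listing terms: t(1) = 0,  t(2) = 14,  t(3) = 4,  t(4) = 18,  t(5) = 14,  t(6) = 14,  t(7) = 2,  t(8) = 8,  t(9) = 2,  t(10) = 12,  t(11) = 0,  t(12) = 14.
Since (t(11), t(12)) = (t(1), t(2)) = (0, 14) (two consecutive terms determine the rest), the sequence is periodic with period 10.
So t(184) = t(1 + ((184-1) mod 10)) = t(4) = 18.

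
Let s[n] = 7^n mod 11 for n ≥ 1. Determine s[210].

1

Computing terms: s[1] = 7, s[2] = 5, s[3] = 2, s[4] = 3, s[5] = 10, s[6] = 4, s[7] = 6, s[8] = 9, s[9] = 8, s[10] = 1, s[11] = 7.
The sequence repeats with period 10.
(210 - 1) mod 10 = 9, so s[210] = s[10] = 1.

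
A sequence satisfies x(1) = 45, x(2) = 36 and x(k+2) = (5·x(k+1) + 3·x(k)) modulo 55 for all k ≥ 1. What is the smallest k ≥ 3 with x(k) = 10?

x(1) = 45,  x(2) = 36,  x(3) = 40,  x(4) = 33,  x(5) = 10,  x(6) = 39,  x(7) = 5,  x(8) = 32,  x(9) = 10,  x(10) = 36,  x(11) = 45,  x(12) = 3,  x(13) = 40,  x(14) = 44,  x(15) = 10,  x(16) = 17,  x(17) = 5,  x(18) = 21,  x(19) = 10,  x(20) = 3,  x(21) = 45,  x(22) = 14,  x(23) = 40,  x(24) = 22,  x(25) = 10,  x(26) = 6,  x(27) = 5,  x(28) = 43,  x(29) = 10,  x(30) = 14,  x(31) = 45,  x(32) = 47,  x(33) = 40,  x(34) = 11,  x(35) = 10,  x(36) = 28,  x(37) = 5,  x(38) = 54,  x(39) = 10,  x(40) = 47,  x(41) = 45,  x(42) = 36.
Since (x(41), x(42)) = (x(1), x(2)) = (45, 36) (two consecutive terms determine the rest), the sequence is periodic with period 40.
The value 10 first appears (with k ≥ 3) at x(5).

5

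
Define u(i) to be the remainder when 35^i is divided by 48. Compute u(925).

Listing terms: u(0) = 1,  u(1) = 35,  u(2) = 25,  u(3) = 11,  u(4) = 1.
Since u(4) = u(0) = 1, the sequence is periodic with period 4.
(925 - 0) mod 4 = 1, so u(925) = u(1) = 35.

35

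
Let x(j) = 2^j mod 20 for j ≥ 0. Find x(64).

16

We have x(0) = 1,  x(1) = 2,  x(2) = 4,  x(3) = 8,  x(4) = 16,  x(5) = 12,  x(6) = 4.
Since x(6) = x(2) = 4, the sequence is eventually periodic: after a pre-period of length 2 it cycles with period 4.
For j ≥ 2, x(j) depends only on (j - 2) mod 4. (64 - 2) mod 4 = 2, so x(64) = x(4) = 16.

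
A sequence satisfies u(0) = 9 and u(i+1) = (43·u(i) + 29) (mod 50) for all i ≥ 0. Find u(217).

16

We have u(0) = 9; u(1) = 16; u(2) = 17; u(3) = 10; u(4) = 9.
The sequence repeats with period 4.
So u(217) = u(0 + ((217-0) mod 4)) = u(1) = 16.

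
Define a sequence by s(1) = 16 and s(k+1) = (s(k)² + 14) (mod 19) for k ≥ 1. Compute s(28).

We have s(1) = 16; s(2) = 4; s(3) = 11; s(4) = 2; s(5) = 18; s(6) = 15; s(7) = 11.
Since s(7) = s(3) = 11, the sequence is eventually periodic: after a pre-period of length 2 it cycles with period 4.
For k ≥ 3, s(k) depends only on (k - 3) mod 4. (28 - 3) mod 4 = 1, so s(28) = s(4) = 2.

2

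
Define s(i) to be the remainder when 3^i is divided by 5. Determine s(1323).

2

We have s(0) = 1; s(1) = 3; s(2) = 4; s(3) = 2; s(4) = 1.
The sequence repeats with period 4.
So s(1323) = s(0 + ((1323-0) mod 4)) = s(3) = 2.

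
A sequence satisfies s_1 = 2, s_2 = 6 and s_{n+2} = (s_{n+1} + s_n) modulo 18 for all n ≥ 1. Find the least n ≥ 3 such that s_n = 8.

Listing terms: s_1 = 2, s_2 = 6, s_3 = 8, s_4 = 14, s_5 = 4, s_6 = 0, s_7 = 4, s_8 = 4, s_9 = 8, s_{10} = 12, s_{11} = 2, s_{12} = 14, s_{13} = 16, s_{14} = 12, s_{15} = 10, s_{16} = 4, s_{17} = 14, s_{18} = 0, s_{19} = 14, s_{20} = 14, s_{21} = 10, s_{22} = 6, s_{23} = 16, s_{24} = 4, s_{25} = 2, s_{26} = 6.
The sequence repeats with period 24.
The value 8 first appears (with n ≥ 3) at s_3.

3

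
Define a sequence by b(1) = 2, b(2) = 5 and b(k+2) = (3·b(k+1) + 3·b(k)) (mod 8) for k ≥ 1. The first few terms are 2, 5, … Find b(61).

b(1) = 2,  b(2) = 5,  b(3) = 5,  b(4) = 6,  b(5) = 1,  b(6) = 5,  b(7) = 2,  b(8) = 5.
The sequence repeats with period 6.
So b(61) = b(1 + ((61-1) mod 6)) = b(1) = 2.

2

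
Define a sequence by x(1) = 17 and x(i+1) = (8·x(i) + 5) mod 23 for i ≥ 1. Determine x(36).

6

Listing terms: x(1) = 17, x(2) = 3, x(3) = 6, x(4) = 7, x(5) = 15, x(6) = 10, x(7) = 16, x(8) = 18, x(9) = 11, x(10) = 1, x(11) = 13, x(12) = 17.
The sequence repeats with period 11.
(36 - 1) mod 11 = 2, so x(36) = x(3) = 6.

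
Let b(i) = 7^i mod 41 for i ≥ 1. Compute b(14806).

20

b(1) = 7,  b(2) = 8,  b(3) = 15,  b(4) = 23,  b(5) = 38,  b(6) = 20,  b(7) = 17,  b(8) = 37,  b(9) = 13,  b(10) = 9,  b(11) = 22,  b(12) = 31,  b(13) = 12,  b(14) = 2,  b(15) = 14,  b(16) = 16,  b(17) = 30,  b(18) = 5,  b(19) = 35,  b(20) = 40,  b(21) = 34,  b(22) = 33,  b(23) = 26,  b(24) = 18,  b(25) = 3,  b(26) = 21,  b(27) = 24,  b(28) = 4,  b(29) = 28,  b(30) = 32,  b(31) = 19,  b(32) = 10,  b(33) = 29,  b(34) = 39,  b(35) = 27,  b(36) = 25,  b(37) = 11,  b(38) = 36,  b(39) = 6,  b(40) = 1,  b(41) = 7.
Since b(41) = b(1) = 7, the sequence is periodic with period 40.
(14806 - 1) mod 40 = 5, so b(14806) = b(6) = 20.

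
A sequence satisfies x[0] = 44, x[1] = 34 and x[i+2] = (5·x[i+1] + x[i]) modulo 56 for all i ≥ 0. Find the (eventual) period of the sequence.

x[0] = 44,  x[1] = 34,  x[2] = 46,  x[3] = 40,  x[4] = 22,  x[5] = 38,  x[6] = 44,  x[7] = 34.
The sequence repeats with period 6.

6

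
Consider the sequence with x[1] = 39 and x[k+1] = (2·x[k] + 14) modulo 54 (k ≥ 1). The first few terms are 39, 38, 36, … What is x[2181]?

36

Computing terms: x[1] = 39,  x[2] = 38,  x[3] = 36,  x[4] = 32,  x[5] = 24,  x[6] = 8,  x[7] = 30,  x[8] = 20,  x[9] = 0,  x[10] = 14,  x[11] = 42,  x[12] = 44,  x[13] = 48,  x[14] = 2,  x[15] = 18,  x[16] = 50,  x[17] = 6,  x[18] = 26,  x[19] = 12,  x[20] = 38.
Since x[20] = x[2] = 38, the sequence is eventually periodic: after a pre-period of length 1 it cycles with period 18.
For k ≥ 2, x[k] depends only on (k - 2) mod 18. (2181 - 2) mod 18 = 1, so x[2181] = x[3] = 36.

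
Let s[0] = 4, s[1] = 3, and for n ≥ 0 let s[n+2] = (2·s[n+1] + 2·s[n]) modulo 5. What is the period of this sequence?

24

We have s[0] = 4, s[1] = 3, s[2] = 4, s[3] = 4, s[4] = 1, s[5] = 0, s[6] = 2, s[7] = 4, s[8] = 2, s[9] = 2, s[10] = 3, s[11] = 0, s[12] = 1, s[13] = 2, s[14] = 1, s[15] = 1, s[16] = 4, s[17] = 0, s[18] = 3, s[19] = 1, s[20] = 3, s[21] = 3, s[22] = 2, s[23] = 0, s[24] = 4, s[25] = 3.
Since (s[24], s[25]) = (s[0], s[1]) = (4, 3) (two consecutive terms determine the rest), the sequence is periodic with period 24.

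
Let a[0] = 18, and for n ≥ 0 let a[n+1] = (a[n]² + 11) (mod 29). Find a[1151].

6

a[0] = 18, a[1] = 16, a[2] = 6, a[3] = 18.
Since a[3] = a[0] = 18, the sequence is periodic with period 3.
So a[1151] = a[0 + ((1151-0) mod 3)] = a[2] = 6.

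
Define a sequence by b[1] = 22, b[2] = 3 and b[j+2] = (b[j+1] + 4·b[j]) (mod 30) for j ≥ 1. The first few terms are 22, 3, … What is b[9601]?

7

We have b[1] = 22; b[2] = 3; b[3] = 1; b[4] = 13; b[5] = 17; b[6] = 9; b[7] = 17; b[8] = 23; b[9] = 1; b[10] = 3; b[11] = 7; b[12] = 19; b[13] = 17; b[14] = 3; b[15] = 11; b[16] = 23; b[17] = 7; b[18] = 9; b[19] = 7; b[20] = 13; b[21] = 11; b[22] = 3; b[23] = 17; b[24] = 29; b[25] = 7; b[26] = 3; b[27] = 1.
Since (b[26], b[27]) = (b[2], b[3]) = (3, 1) (two consecutive terms determine the rest), the sequence is eventually periodic: after a pre-period of length 1 it cycles with period 24.
For j ≥ 2, b[j] depends only on (j - 2) mod 24. (9601 - 2) mod 24 = 23, so b[9601] = b[25] = 7.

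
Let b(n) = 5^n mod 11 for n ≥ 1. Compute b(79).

b(1) = 5, b(2) = 3, b(3) = 4, b(4) = 9, b(5) = 1, b(6) = 5.
Since b(6) = b(1) = 5, the sequence is periodic with period 5.
(79 - 1) mod 5 = 3, so b(79) = b(4) = 9.

9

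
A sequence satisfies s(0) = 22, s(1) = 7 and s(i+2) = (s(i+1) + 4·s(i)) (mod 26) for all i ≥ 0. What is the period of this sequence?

4

s(0) = 22; s(1) = 7; s(2) = 17; s(3) = 19; s(4) = 9; s(5) = 7; s(6) = 17.
Since (s(5), s(6)) = (s(1), s(2)) = (7, 17) (two consecutive terms determine the rest), the sequence is eventually periodic: after a pre-period of length 1 it cycles with period 4.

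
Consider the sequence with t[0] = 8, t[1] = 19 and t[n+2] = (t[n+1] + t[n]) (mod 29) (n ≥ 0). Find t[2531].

Computing terms: t[0] = 8,  t[1] = 19,  t[2] = 27,  t[3] = 17,  t[4] = 15,  t[5] = 3,  t[6] = 18,  t[7] = 21,  t[8] = 10,  t[9] = 2,  t[10] = 12,  t[11] = 14,  t[12] = 26,  t[13] = 11,  t[14] = 8,  t[15] = 19.
Since (t[14], t[15]) = (t[0], t[1]) = (8, 19) (two consecutive terms determine the rest), the sequence is periodic with period 14.
(2531 - 0) mod 14 = 11, so t[2531] = t[11] = 14.

14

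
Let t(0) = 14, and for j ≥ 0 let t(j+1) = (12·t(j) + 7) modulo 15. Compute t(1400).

4

Computing terms: t(0) = 14,  t(1) = 10,  t(2) = 7,  t(3) = 1,  t(4) = 4,  t(5) = 10.
Since t(5) = t(1) = 10, the sequence is eventually periodic: after a pre-period of length 1 it cycles with period 4.
For j ≥ 1, t(j) depends only on (j - 1) mod 4. (1400 - 1) mod 4 = 3, so t(1400) = t(4) = 4.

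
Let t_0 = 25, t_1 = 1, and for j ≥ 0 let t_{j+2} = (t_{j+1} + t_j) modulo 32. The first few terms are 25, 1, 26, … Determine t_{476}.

26

We have t_0 = 25; t_1 = 1; t_2 = 26; t_3 = 27; t_4 = 21; t_5 = 16; t_6 = 5; t_7 = 21; t_8 = 26; t_9 = 15; t_{10} = 9; t_{11} = 24; t_{12} = 1; t_{13} = 25; t_{14} = 26; t_{15} = 19; t_{16} = 13; t_{17} = 0; t_{18} = 13; t_{19} = 13; t_{20} = 26; t_{21} = 7; t_{22} = 1; t_{23} = 8; t_{24} = 9; t_{25} = 17; t_{26} = 26; t_{27} = 11; t_{28} = 5; t_{29} = 16; t_{30} = 21; t_{31} = 5; t_{32} = 26; t_{33} = 31; t_{34} = 25; t_{35} = 24; t_{36} = 17; t_{37} = 9; t_{38} = 26; t_{39} = 3; t_{40} = 29; t_{41} = 0; t_{42} = 29; t_{43} = 29; t_{44} = 26; t_{45} = 23; t_{46} = 17; t_{47} = 8; t_{48} = 25; t_{49} = 1.
Since (t_{48}, t_{49}) = (t_0, t_1) = (25, 1) (two consecutive terms determine the rest), the sequence is periodic with period 48.
(476 - 0) mod 48 = 44, so t_{476} = t_{44} = 26.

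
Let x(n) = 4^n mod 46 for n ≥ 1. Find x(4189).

36

x(1) = 4; x(2) = 16; x(3) = 18; x(4) = 26; x(5) = 12; x(6) = 2; x(7) = 8; x(8) = 32; x(9) = 36; x(10) = 6; x(11) = 24; x(12) = 4.
The sequence repeats with period 11.
(4189 - 1) mod 11 = 8, so x(4189) = x(9) = 36.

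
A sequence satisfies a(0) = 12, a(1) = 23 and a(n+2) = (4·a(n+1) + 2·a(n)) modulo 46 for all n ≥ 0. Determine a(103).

4

a(0) = 12, a(1) = 23, a(2) = 24, a(3) = 4, a(4) = 18, a(5) = 34, a(6) = 34, a(7) = 20, a(8) = 10, a(9) = 34, a(10) = 18, a(11) = 2, a(12) = 44, a(13) = 42, a(14) = 26, a(15) = 4, a(16) = 22, a(17) = 4, a(18) = 14, a(19) = 18, a(20) = 8, a(21) = 22, a(22) = 12, a(23) = 0, a(24) = 24, a(25) = 4.
Since (a(24), a(25)) = (a(2), a(3)) = (24, 4) (two consecutive terms determine the rest), the sequence is eventually periodic: after a pre-period of length 2 it cycles with period 22.
For n ≥ 2, a(n) depends only on (n - 2) mod 22. (103 - 2) mod 22 = 13, so a(103) = a(15) = 4.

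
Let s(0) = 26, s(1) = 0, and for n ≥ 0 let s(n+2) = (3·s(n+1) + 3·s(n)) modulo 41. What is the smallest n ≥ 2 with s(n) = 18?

24

Computing terms: s(0) = 26, s(1) = 0, s(2) = 37, s(3) = 29, s(4) = 34, s(5) = 25, s(6) = 13, s(7) = 32, s(8) = 12, s(9) = 9, s(10) = 22, s(11) = 11, s(12) = 17, s(13) = 2, s(14) = 16, s(15) = 13, s(16) = 5, s(17) = 13, s(18) = 13, s(19) = 37, s(20) = 27, s(21) = 28, s(22) = 1, s(23) = 5, s(24) = 18, s(25) = 28, s(26) = 15, s(27) = 6, s(28) = 22, s(29) = 2, s(30) = 31, s(31) = 17, s(32) = 21, s(33) = 32, s(34) = 36, s(35) = 40, s(36) = 23, s(37) = 25, s(38) = 21, s(39) = 15, s(40) = 26, s(41) = 0.
Since (s(40), s(41)) = (s(0), s(1)) = (26, 0) (two consecutive terms determine the rest), the sequence is periodic with period 40.
The value 18 first appears (with n ≥ 2) at s(24).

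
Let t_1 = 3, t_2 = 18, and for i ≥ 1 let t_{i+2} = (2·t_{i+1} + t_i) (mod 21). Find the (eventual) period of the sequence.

6

Computing terms: t_1 = 3; t_2 = 18; t_3 = 18; t_4 = 12; t_5 = 0; t_6 = 12; t_7 = 3; t_8 = 18.
The sequence repeats with period 6.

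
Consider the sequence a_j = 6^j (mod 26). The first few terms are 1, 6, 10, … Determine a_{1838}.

10

a_0 = 1; a_1 = 6; a_2 = 10; a_3 = 8; a_4 = 22; a_5 = 2; a_6 = 12; a_7 = 20; a_8 = 16; a_9 = 18; a_{10} = 4; a_{11} = 24; a_{12} = 14; a_{13} = 6.
Since a_{13} = a_1 = 6, the sequence is eventually periodic: after a pre-period of length 1 it cycles with period 12.
For j ≥ 1, a_j depends only on (j - 1) mod 12. (1838 - 1) mod 12 = 1, so a_{1838} = a_2 = 10.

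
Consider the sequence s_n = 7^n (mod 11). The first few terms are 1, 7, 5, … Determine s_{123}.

We have s_0 = 1, s_1 = 7, s_2 = 5, s_3 = 2, s_4 = 3, s_5 = 10, s_6 = 4, s_7 = 6, s_8 = 9, s_9 = 8, s_{10} = 1.
The sequence repeats with period 10.
(123 - 0) mod 10 = 3, so s_{123} = s_3 = 2.

2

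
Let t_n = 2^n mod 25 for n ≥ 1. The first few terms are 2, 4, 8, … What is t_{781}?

2

t_1 = 2; t_2 = 4; t_3 = 8; t_4 = 16; t_5 = 7; t_6 = 14; t_7 = 3; t_8 = 6; t_9 = 12; t_{10} = 24; t_{11} = 23; t_{12} = 21; t_{13} = 17; t_{14} = 9; t_{15} = 18; t_{16} = 11; t_{17} = 22; t_{18} = 19; t_{19} = 13; t_{20} = 1; t_{21} = 2.
Since t_{21} = t_1 = 2, the sequence is periodic with period 20.
So t_{781} = t_{1 + ((781-1) mod 20)} = t_1 = 2.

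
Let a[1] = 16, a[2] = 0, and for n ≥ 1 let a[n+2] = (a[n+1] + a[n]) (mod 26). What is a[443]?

Listing terms: a[1] = 16; a[2] = 0; a[3] = 16; a[4] = 16; a[5] = 6; a[6] = 22; a[7] = 2; a[8] = 24; a[9] = 0; a[10] = 24; a[11] = 24; a[12] = 22; a[13] = 20; a[14] = 16; a[15] = 10; a[16] = 0; a[17] = 10; a[18] = 10; a[19] = 20; a[20] = 4; a[21] = 24; a[22] = 2; a[23] = 0; a[24] = 2; a[25] = 2; a[26] = 4; a[27] = 6; a[28] = 10; a[29] = 16; a[30] = 0.
Since (a[29], a[30]) = (a[1], a[2]) = (16, 0) (two consecutive terms determine the rest), the sequence is periodic with period 28.
So a[443] = a[1 + ((443-1) mod 28)] = a[23] = 0.

0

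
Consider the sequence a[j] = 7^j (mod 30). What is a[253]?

7

Listing terms: a[1] = 7,  a[2] = 19,  a[3] = 13,  a[4] = 1,  a[5] = 7.
Since a[5] = a[1] = 7, the sequence is periodic with period 4.
So a[253] = a[1 + ((253-1) mod 4)] = a[1] = 7.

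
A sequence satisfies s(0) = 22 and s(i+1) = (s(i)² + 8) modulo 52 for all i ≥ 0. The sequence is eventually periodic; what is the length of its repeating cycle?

Listing terms: s(0) = 22; s(1) = 24; s(2) = 12; s(3) = 48; s(4) = 24.
Since s(4) = s(1) = 24, the sequence is eventually periodic: after a pre-period of length 1 it cycles with period 3.

3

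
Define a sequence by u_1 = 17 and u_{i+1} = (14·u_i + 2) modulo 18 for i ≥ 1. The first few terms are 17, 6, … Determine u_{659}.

2

We have u_1 = 17, u_2 = 6, u_3 = 14, u_4 = 0, u_5 = 2, u_6 = 12, u_7 = 8, u_8 = 6.
Since u_8 = u_2 = 6, the sequence is eventually periodic: after a pre-period of length 1 it cycles with period 6.
For i ≥ 2, u_i depends only on (i - 2) mod 6. (659 - 2) mod 6 = 3, so u_{659} = u_5 = 2.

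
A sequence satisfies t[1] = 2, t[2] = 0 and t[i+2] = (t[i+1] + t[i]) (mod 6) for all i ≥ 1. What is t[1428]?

2

Computing terms: t[1] = 2,  t[2] = 0,  t[3] = 2,  t[4] = 2,  t[5] = 4,  t[6] = 0,  t[7] = 4,  t[8] = 4,  t[9] = 2,  t[10] = 0.
Since (t[9], t[10]) = (t[1], t[2]) = (2, 0) (two consecutive terms determine the rest), the sequence is periodic with period 8.
So t[1428] = t[1 + ((1428-1) mod 8)] = t[4] = 2.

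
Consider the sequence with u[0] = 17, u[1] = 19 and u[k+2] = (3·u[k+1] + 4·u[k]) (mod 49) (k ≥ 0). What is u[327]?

Computing terms: u[0] = 17; u[1] = 19; u[2] = 27; u[3] = 10; u[4] = 40; u[5] = 13; u[6] = 3; u[7] = 12; u[8] = 48; u[9] = 45; u[10] = 33; u[11] = 34; u[12] = 38; u[13] = 5; u[14] = 20; u[15] = 31; u[16] = 26; u[17] = 6; u[18] = 24; u[19] = 47; u[20] = 41; u[21] = 17; u[22] = 19.
Since (u[21], u[22]) = (u[0], u[1]) = (17, 19) (two consecutive terms determine the rest), the sequence is periodic with period 21.
So u[327] = u[0 + ((327-0) mod 21)] = u[12] = 38.

38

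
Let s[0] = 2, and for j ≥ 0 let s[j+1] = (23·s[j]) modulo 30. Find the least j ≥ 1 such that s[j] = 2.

4

We have s[0] = 2; s[1] = 16; s[2] = 8; s[3] = 4; s[4] = 2.
Since s[4] = s[0] = 2, the sequence is periodic with period 4.
The value 2 next appears (with j ≥ 1) at s[4].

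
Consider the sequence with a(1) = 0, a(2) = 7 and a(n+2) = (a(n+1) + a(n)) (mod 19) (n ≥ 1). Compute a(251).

Computing terms: a(1) = 0,  a(2) = 7,  a(3) = 7,  a(4) = 14,  a(5) = 2,  a(6) = 16,  a(7) = 18,  a(8) = 15,  a(9) = 14,  a(10) = 10,  a(11) = 5,  a(12) = 15,  a(13) = 1,  a(14) = 16,  a(15) = 17,  a(16) = 14,  a(17) = 12,  a(18) = 7,  a(19) = 0,  a(20) = 7.
The sequence repeats with period 18.
So a(251) = a(1 + ((251-1) mod 18)) = a(17) = 12.

12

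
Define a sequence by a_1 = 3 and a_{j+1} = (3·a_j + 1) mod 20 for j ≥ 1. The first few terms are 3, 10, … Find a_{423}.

Listing terms: a_1 = 3,  a_2 = 10,  a_3 = 11,  a_4 = 14,  a_5 = 3.
Since a_5 = a_1 = 3, the sequence is periodic with period 4.
So a_{423} = a_{1 + ((423-1) mod 4)} = a_3 = 11.

11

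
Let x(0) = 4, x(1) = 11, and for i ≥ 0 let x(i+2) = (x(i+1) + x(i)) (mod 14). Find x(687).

x(0) = 4, x(1) = 11, x(2) = 1, x(3) = 12, x(4) = 13, x(5) = 11, x(6) = 10, x(7) = 7, x(8) = 3, x(9) = 10, x(10) = 13, x(11) = 9, x(12) = 8, x(13) = 3, x(14) = 11, x(15) = 0, x(16) = 11, x(17) = 11, x(18) = 8, x(19) = 5, x(20) = 13, x(21) = 4, x(22) = 3, x(23) = 7, x(24) = 10, x(25) = 3, x(26) = 13, x(27) = 2, x(28) = 1, x(29) = 3, x(30) = 4, x(31) = 7, x(32) = 11, x(33) = 4, x(34) = 1, x(35) = 5, x(36) = 6, x(37) = 11, x(38) = 3, x(39) = 0, x(40) = 3, x(41) = 3, x(42) = 6, x(43) = 9, x(44) = 1, x(45) = 10, x(46) = 11, x(47) = 7, x(48) = 4, x(49) = 11.
The sequence repeats with period 48.
So x(687) = x(0 + ((687-0) mod 48)) = x(15) = 0.

0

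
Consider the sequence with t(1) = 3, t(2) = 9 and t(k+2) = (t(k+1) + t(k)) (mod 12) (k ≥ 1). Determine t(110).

9

t(1) = 3,  t(2) = 9,  t(3) = 0,  t(4) = 9,  t(5) = 9,  t(6) = 6,  t(7) = 3,  t(8) = 9.
The sequence repeats with period 6.
(110 - 1) mod 6 = 1, so t(110) = t(2) = 9.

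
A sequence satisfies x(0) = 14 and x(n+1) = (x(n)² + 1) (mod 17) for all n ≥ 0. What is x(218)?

16

Listing terms: x(0) = 14,  x(1) = 10,  x(2) = 16,  x(3) = 2,  x(4) = 5,  x(5) = 9,  x(6) = 14.
Since x(6) = x(0) = 14, the sequence is periodic with period 6.
(218 - 0) mod 6 = 2, so x(218) = x(2) = 16.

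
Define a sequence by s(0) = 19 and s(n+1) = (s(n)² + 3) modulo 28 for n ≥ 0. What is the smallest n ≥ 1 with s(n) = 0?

We have s(0) = 19; s(1) = 0; s(2) = 3; s(3) = 12; s(4) = 7; s(5) = 24; s(6) = 19.
The sequence repeats with period 6.
The value 0 first appears (with n ≥ 1) at s(1).

1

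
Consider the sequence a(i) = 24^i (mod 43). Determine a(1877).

a(1) = 24; a(2) = 17; a(3) = 21; a(4) = 31; a(5) = 13; a(6) = 11; a(7) = 6; a(8) = 15; a(9) = 16; a(10) = 40; a(11) = 14; a(12) = 35; a(13) = 23; a(14) = 36; a(15) = 4; a(16) = 10; a(17) = 25; a(18) = 41; a(19) = 38; a(20) = 9; a(21) = 1; a(22) = 24.
Since a(22) = a(1) = 24, the sequence is periodic with period 21.
So a(1877) = a(1 + ((1877-1) mod 21)) = a(8) = 15.

15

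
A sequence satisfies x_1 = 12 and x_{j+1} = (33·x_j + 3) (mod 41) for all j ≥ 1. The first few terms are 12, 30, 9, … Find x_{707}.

We have x_1 = 12,  x_2 = 30,  x_3 = 9,  x_4 = 13,  x_5 = 22,  x_6 = 32,  x_7 = 34,  x_8 = 18,  x_9 = 23,  x_{10} = 24,  x_{11} = 16,  x_{12} = 39,  x_{13} = 19,  x_{14} = 15,  x_{15} = 6,  x_{16} = 37,  x_{17} = 35,  x_{18} = 10,  x_{19} = 5,  x_{20} = 4,  x_{21} = 12.
The sequence repeats with period 20.
(707 - 1) mod 20 = 6, so x_{707} = x_7 = 34.

34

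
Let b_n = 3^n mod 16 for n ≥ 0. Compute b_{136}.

1

Listing terms: b_0 = 1, b_1 = 3, b_2 = 9, b_3 = 11, b_4 = 1.
The sequence repeats with period 4.
So b_{136} = b_{0 + ((136-0) mod 4)} = b_0 = 1.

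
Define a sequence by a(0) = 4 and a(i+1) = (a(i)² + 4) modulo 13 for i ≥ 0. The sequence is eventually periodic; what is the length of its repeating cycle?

Computing terms: a(0) = 4; a(1) = 7; a(2) = 1; a(3) = 5; a(4) = 3; a(5) = 0; a(6) = 4.
Since a(6) = a(0) = 4, the sequence is periodic with period 6.

6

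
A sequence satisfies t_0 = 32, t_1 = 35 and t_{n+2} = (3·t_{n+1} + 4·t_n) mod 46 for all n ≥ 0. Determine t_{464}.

Computing terms: t_0 = 32, t_1 = 35, t_2 = 3, t_3 = 11, t_4 = 45, t_5 = 41, t_6 = 27, t_7 = 15, t_8 = 15, t_9 = 13, t_{10} = 7, t_{11} = 27, t_{12} = 17, t_{13} = 21, t_{14} = 39, t_{15} = 17, t_{16} = 23, t_{17} = 45, t_{18} = 43, t_{19} = 33, t_{20} = 41, t_{21} = 25, t_{22} = 9, t_{23} = 35, t_{24} = 3.
Since (t_{23}, t_{24}) = (t_1, t_2) = (35, 3) (two consecutive terms determine the rest), the sequence is eventually periodic: after a pre-period of length 1 it cycles with period 22.
For n ≥ 1, t_n depends only on (n - 1) mod 22. (464 - 1) mod 22 = 1, so t_{464} = t_2 = 3.

3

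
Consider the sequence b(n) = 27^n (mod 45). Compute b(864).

b(1) = 27; b(2) = 9; b(3) = 18; b(4) = 36; b(5) = 27.
Since b(5) = b(1) = 27, the sequence is periodic with period 4.
So b(864) = b(1 + ((864-1) mod 4)) = b(4) = 36.

36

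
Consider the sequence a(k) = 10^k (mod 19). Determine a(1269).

18

Listing terms: a(0) = 1; a(1) = 10; a(2) = 5; a(3) = 12; a(4) = 6; a(5) = 3; a(6) = 11; a(7) = 15; a(8) = 17; a(9) = 18; a(10) = 9; a(11) = 14; a(12) = 7; a(13) = 13; a(14) = 16; a(15) = 8; a(16) = 4; a(17) = 2; a(18) = 1.
Since a(18) = a(0) = 1, the sequence is periodic with period 18.
(1269 - 0) mod 18 = 9, so a(1269) = a(9) = 18.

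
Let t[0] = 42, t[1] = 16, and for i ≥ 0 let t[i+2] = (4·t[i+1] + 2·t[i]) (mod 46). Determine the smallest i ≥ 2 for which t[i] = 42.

5

We have t[0] = 42; t[1] = 16; t[2] = 10; t[3] = 26; t[4] = 32; t[5] = 42; t[6] = 2; t[7] = 0; t[8] = 4; t[9] = 16; t[10] = 26; t[11] = 44; t[12] = 44; t[13] = 34; t[14] = 40; t[15] = 44; t[16] = 26; t[17] = 8; t[18] = 38; t[19] = 30; t[20] = 12; t[21] = 16; t[22] = 42; t[23] = 16.
Since (t[22], t[23]) = (t[0], t[1]) = (42, 16) (two consecutive terms determine the rest), the sequence is periodic with period 22.
The value 42 first appears (with i ≥ 2) at t[5].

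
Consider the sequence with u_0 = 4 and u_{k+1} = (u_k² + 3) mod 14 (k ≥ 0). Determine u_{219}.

3

Listing terms: u_0 = 4; u_1 = 5; u_2 = 0; u_3 = 3; u_4 = 12; u_5 = 7; u_6 = 10; u_7 = 5.
Since u_7 = u_1 = 5, the sequence is eventually periodic: after a pre-period of length 1 it cycles with period 6.
For k ≥ 1, u_k depends only on (k - 1) mod 6. (219 - 1) mod 6 = 2, so u_{219} = u_3 = 3.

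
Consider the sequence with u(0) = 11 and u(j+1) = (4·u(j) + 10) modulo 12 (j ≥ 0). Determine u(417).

Computing terms: u(0) = 11,  u(1) = 6,  u(2) = 10,  u(3) = 2,  u(4) = 6.
Since u(4) = u(1) = 6, the sequence is eventually periodic: after a pre-period of length 1 it cycles with period 3.
For j ≥ 1, u(j) depends only on (j - 1) mod 3. (417 - 1) mod 3 = 2, so u(417) = u(3) = 2.

2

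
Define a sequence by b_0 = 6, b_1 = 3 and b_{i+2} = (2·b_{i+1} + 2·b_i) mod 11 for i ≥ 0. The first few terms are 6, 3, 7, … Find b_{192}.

7

Computing terms: b_0 = 6, b_1 = 3, b_2 = 7, b_3 = 9, b_4 = 10, b_5 = 5, b_6 = 8, b_7 = 4, b_8 = 2, b_9 = 1, b_{10} = 6, b_{11} = 3.
The sequence repeats with period 10.
(192 - 0) mod 10 = 2, so b_{192} = b_2 = 7.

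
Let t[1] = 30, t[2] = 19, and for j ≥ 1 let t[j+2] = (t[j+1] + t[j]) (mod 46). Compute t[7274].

27

Computing terms: t[1] = 30,  t[2] = 19,  t[3] = 3,  t[4] = 22,  t[5] = 25,  t[6] = 1,  t[7] = 26,  t[8] = 27,  t[9] = 7,  t[10] = 34,  t[11] = 41,  t[12] = 29,  t[13] = 24,  t[14] = 7,  t[15] = 31,  t[16] = 38,  t[17] = 23,  t[18] = 15,  t[19] = 38,  t[20] = 7,  t[21] = 45,  t[22] = 6,  t[23] = 5,  t[24] = 11,  t[25] = 16,  t[26] = 27,  t[27] = 43,  t[28] = 24,  t[29] = 21,  t[30] = 45,  t[31] = 20,  t[32] = 19,  t[33] = 39,  t[34] = 12,  t[35] = 5,  t[36] = 17,  t[37] = 22,  t[38] = 39,  t[39] = 15,  t[40] = 8,  t[41] = 23,  t[42] = 31,  t[43] = 8,  t[44] = 39,  t[45] = 1,  t[46] = 40,  t[47] = 41,  t[48] = 35,  t[49] = 30,  t[50] = 19.
Since (t[49], t[50]) = (t[1], t[2]) = (30, 19) (two consecutive terms determine the rest), the sequence is periodic with period 48.
So t[7274] = t[1 + ((7274-1) mod 48)] = t[26] = 27.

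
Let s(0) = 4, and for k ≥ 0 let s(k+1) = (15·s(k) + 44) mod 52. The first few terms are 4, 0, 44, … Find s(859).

16

s(0) = 4,  s(1) = 0,  s(2) = 44,  s(3) = 28,  s(4) = 48,  s(5) = 36,  s(6) = 12,  s(7) = 16,  s(8) = 24,  s(9) = 40,  s(10) = 20,  s(11) = 32,  s(12) = 4.
Since s(12) = s(0) = 4, the sequence is periodic with period 12.
(859 - 0) mod 12 = 7, so s(859) = s(7) = 16.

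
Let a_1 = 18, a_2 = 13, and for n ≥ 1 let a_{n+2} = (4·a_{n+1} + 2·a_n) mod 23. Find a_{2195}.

16

a_1 = 18, a_2 = 13, a_3 = 19, a_4 = 10, a_5 = 9, a_6 = 10, a_7 = 12, a_8 = 22, a_9 = 20, a_{10} = 9, a_{11} = 7, a_{12} = 0, a_{13} = 14, a_{14} = 10, a_{15} = 22, a_{16} = 16, a_{17} = 16, a_{18} = 4, a_{19} = 2, a_{20} = 16, a_{21} = 22, a_{22} = 5, a_{23} = 18, a_{24} = 13.
Since (a_{23}, a_{24}) = (a_1, a_2) = (18, 13) (two consecutive terms determine the rest), the sequence is periodic with period 22.
(2195 - 1) mod 22 = 16, so a_{2195} = a_{17} = 16.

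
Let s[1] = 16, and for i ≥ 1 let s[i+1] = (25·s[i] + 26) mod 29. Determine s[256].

Listing terms: s[1] = 16; s[2] = 20; s[3] = 4; s[4] = 10; s[5] = 15; s[6] = 24; s[7] = 17; s[8] = 16.
The sequence repeats with period 7.
(256 - 1) mod 7 = 3, so s[256] = s[4] = 10.

10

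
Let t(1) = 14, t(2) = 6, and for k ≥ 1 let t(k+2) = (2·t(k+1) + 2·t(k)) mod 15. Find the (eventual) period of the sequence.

24

Computing terms: t(1) = 14, t(2) = 6, t(3) = 10, t(4) = 2, t(5) = 9, t(6) = 7, t(7) = 2, t(8) = 3, t(9) = 10, t(10) = 11, t(11) = 12, t(12) = 1, t(13) = 11, t(14) = 9, t(15) = 10, t(16) = 8, t(17) = 6, t(18) = 13, t(19) = 8, t(20) = 12, t(21) = 10, t(22) = 14, t(23) = 3, t(24) = 4, t(25) = 14, t(26) = 6.
The sequence repeats with period 24.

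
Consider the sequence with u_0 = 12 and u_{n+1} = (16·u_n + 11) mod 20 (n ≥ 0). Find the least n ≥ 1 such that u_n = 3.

Listing terms: u_0 = 12; u_1 = 3; u_2 = 19; u_3 = 15; u_4 = 11; u_5 = 7; u_6 = 3.
Since u_6 = u_1 = 3, the sequence is eventually periodic: after a pre-period of length 1 it cycles with period 5.
The value 3 first appears (with n ≥ 1) at u_1.

1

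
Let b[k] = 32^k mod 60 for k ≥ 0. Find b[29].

32

Computing terms: b[0] = 1; b[1] = 32; b[2] = 4; b[3] = 8; b[4] = 16; b[5] = 32.
Since b[5] = b[1] = 32, the sequence is eventually periodic: after a pre-period of length 1 it cycles with period 4.
For k ≥ 1, b[k] depends only on (k - 1) mod 4. (29 - 1) mod 4 = 0, so b[29] = b[1] = 32.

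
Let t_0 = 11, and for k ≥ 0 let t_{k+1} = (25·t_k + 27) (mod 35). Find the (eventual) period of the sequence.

3

Listing terms: t_0 = 11,  t_1 = 22,  t_2 = 17,  t_3 = 32,  t_4 = 22.
Since t_4 = t_1 = 22, the sequence is eventually periodic: after a pre-period of length 1 it cycles with period 3.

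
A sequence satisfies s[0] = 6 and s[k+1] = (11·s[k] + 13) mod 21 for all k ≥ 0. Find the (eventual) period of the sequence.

s[0] = 6,  s[1] = 16,  s[2] = 0,  s[3] = 13,  s[4] = 9,  s[5] = 7,  s[6] = 6.
Since s[6] = s[0] = 6, the sequence is periodic with period 6.

6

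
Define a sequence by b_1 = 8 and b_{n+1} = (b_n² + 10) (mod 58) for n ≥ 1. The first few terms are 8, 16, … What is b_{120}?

38

We have b_1 = 8; b_2 = 16; b_3 = 34; b_4 = 6; b_5 = 46; b_6 = 38; b_7 = 4; b_8 = 26; b_9 = 48; b_{10} = 52; b_{11} = 46.
Since b_{11} = b_5 = 46, the sequence is eventually periodic: after a pre-period of length 4 it cycles with period 6.
For n ≥ 5, b_n depends only on (n - 5) mod 6. (120 - 5) mod 6 = 1, so b_{120} = b_6 = 38.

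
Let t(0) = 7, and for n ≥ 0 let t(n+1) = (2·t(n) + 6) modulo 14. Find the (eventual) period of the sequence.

3

Listing terms: t(0) = 7, t(1) = 6, t(2) = 4, t(3) = 0, t(4) = 6.
Since t(4) = t(1) = 6, the sequence is eventually periodic: after a pre-period of length 1 it cycles with period 3.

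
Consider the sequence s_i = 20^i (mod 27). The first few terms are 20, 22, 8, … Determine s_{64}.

7

Listing terms: s_1 = 20,  s_2 = 22,  s_3 = 8,  s_4 = 25,  s_5 = 14,  s_6 = 10,  s_7 = 11,  s_8 = 4,  s_9 = 26,  s_{10} = 7,  s_{11} = 5,  s_{12} = 19,  s_{13} = 2,  s_{14} = 13,  s_{15} = 17,  s_{16} = 16,  s_{17} = 23,  s_{18} = 1,  s_{19} = 20.
Since s_{19} = s_1 = 20, the sequence is periodic with period 18.
(64 - 1) mod 18 = 9, so s_{64} = s_{10} = 7.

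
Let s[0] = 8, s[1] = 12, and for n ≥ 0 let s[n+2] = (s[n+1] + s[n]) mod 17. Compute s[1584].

8

We have s[0] = 8; s[1] = 12; s[2] = 3; s[3] = 15; s[4] = 1; s[5] = 16; s[6] = 0; s[7] = 16; s[8] = 16; s[9] = 15; s[10] = 14; s[11] = 12; s[12] = 9; s[13] = 4; s[14] = 13; s[15] = 0; s[16] = 13; s[17] = 13; s[18] = 9; s[19] = 5; s[20] = 14; s[21] = 2; s[22] = 16; s[23] = 1; s[24] = 0; s[25] = 1; s[26] = 1; s[27] = 2; s[28] = 3; s[29] = 5; s[30] = 8; s[31] = 13; s[32] = 4; s[33] = 0; s[34] = 4; s[35] = 4; s[36] = 8; s[37] = 12.
Since (s[36], s[37]) = (s[0], s[1]) = (8, 12) (two consecutive terms determine the rest), the sequence is periodic with period 36.
(1584 - 0) mod 36 = 0, so s[1584] = s[0] = 8.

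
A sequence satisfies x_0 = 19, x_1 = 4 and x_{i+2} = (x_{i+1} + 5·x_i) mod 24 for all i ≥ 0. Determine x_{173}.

x_0 = 19,  x_1 = 4,  x_2 = 3,  x_3 = 23,  x_4 = 14,  x_5 = 9,  x_6 = 7,  x_7 = 4,  x_8 = 15,  x_9 = 11,  x_{10} = 14,  x_{11} = 21,  x_{12} = 19,  x_{13} = 4.
Since (x_{12}, x_{13}) = (x_0, x_1) = (19, 4) (two consecutive terms determine the rest), the sequence is periodic with period 12.
So x_{173} = x_{0 + ((173-0) mod 12)} = x_5 = 9.

9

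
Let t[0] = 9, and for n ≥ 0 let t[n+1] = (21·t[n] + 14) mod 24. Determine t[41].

11

We have t[0] = 9; t[1] = 11; t[2] = 5; t[3] = 23; t[4] = 17; t[5] = 11.
Since t[5] = t[1] = 11, the sequence is eventually periodic: after a pre-period of length 1 it cycles with period 4.
For n ≥ 1, t[n] depends only on (n - 1) mod 4. (41 - 1) mod 4 = 0, so t[41] = t[1] = 11.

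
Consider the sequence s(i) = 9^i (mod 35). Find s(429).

29

s(0) = 1, s(1) = 9, s(2) = 11, s(3) = 29, s(4) = 16, s(5) = 4, s(6) = 1.
The sequence repeats with period 6.
(429 - 0) mod 6 = 3, so s(429) = s(3) = 29.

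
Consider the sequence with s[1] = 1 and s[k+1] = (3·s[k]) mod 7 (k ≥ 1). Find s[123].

2

We have s[1] = 1,  s[2] = 3,  s[3] = 2,  s[4] = 6,  s[5] = 4,  s[6] = 5,  s[7] = 1.
The sequence repeats with period 6.
(123 - 1) mod 6 = 2, so s[123] = s[3] = 2.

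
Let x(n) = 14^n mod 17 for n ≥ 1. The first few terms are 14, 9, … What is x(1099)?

10

Computing terms: x(1) = 14,  x(2) = 9,  x(3) = 7,  x(4) = 13,  x(5) = 12,  x(6) = 15,  x(7) = 6,  x(8) = 16,  x(9) = 3,  x(10) = 8,  x(11) = 10,  x(12) = 4,  x(13) = 5,  x(14) = 2,  x(15) = 11,  x(16) = 1,  x(17) = 14.
Since x(17) = x(1) = 14, the sequence is periodic with period 16.
(1099 - 1) mod 16 = 10, so x(1099) = x(11) = 10.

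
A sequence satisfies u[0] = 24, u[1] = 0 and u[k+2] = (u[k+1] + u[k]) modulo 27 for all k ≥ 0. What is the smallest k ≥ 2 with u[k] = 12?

We have u[0] = 24, u[1] = 0, u[2] = 24, u[3] = 24, u[4] = 21, u[5] = 18, u[6] = 12, u[7] = 3, u[8] = 15, u[9] = 18, u[10] = 6, u[11] = 24, u[12] = 3, u[13] = 0, u[14] = 3, u[15] = 3, u[16] = 6, u[17] = 9, u[18] = 15, u[19] = 24, u[20] = 12, u[21] = 9, u[22] = 21, u[23] = 3, u[24] = 24, u[25] = 0.
Since (u[24], u[25]) = (u[0], u[1]) = (24, 0) (two consecutive terms determine the rest), the sequence is periodic with period 24.
The value 12 first appears (with k ≥ 2) at u[6].

6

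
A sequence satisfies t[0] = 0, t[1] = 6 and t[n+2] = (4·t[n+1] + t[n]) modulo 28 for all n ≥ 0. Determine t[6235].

10

We have t[0] = 0, t[1] = 6, t[2] = 24, t[3] = 18, t[4] = 12, t[5] = 10, t[6] = 24, t[7] = 22, t[8] = 0, t[9] = 22, t[10] = 4, t[11] = 10, t[12] = 16, t[13] = 18, t[14] = 4, t[15] = 6, t[16] = 0, t[17] = 6.
Since (t[16], t[17]) = (t[0], t[1]) = (0, 6) (two consecutive terms determine the rest), the sequence is periodic with period 16.
(6235 - 0) mod 16 = 11, so t[6235] = t[11] = 10.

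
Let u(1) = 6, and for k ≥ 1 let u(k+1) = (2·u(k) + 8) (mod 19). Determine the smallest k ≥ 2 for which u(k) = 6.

19

Computing terms: u(1) = 6; u(2) = 1; u(3) = 10; u(4) = 9; u(5) = 7; u(6) = 3; u(7) = 14; u(8) = 17; u(9) = 4; u(10) = 16; u(11) = 2; u(12) = 12; u(13) = 13; u(14) = 15; u(15) = 0; u(16) = 8; u(17) = 5; u(18) = 18; u(19) = 6.
Since u(19) = u(1) = 6, the sequence is periodic with period 18.
The value 6 next appears (with k ≥ 2) at u(19).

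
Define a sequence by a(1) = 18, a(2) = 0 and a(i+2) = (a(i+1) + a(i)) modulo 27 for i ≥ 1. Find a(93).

9

a(1) = 18; a(2) = 0; a(3) = 18; a(4) = 18; a(5) = 9; a(6) = 0; a(7) = 9; a(8) = 9; a(9) = 18; a(10) = 0.
The sequence repeats with period 8.
(93 - 1) mod 8 = 4, so a(93) = a(5) = 9.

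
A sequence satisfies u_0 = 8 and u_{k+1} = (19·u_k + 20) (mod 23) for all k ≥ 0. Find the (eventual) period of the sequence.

22

We have u_0 = 8, u_1 = 11, u_2 = 22, u_3 = 1, u_4 = 16, u_5 = 2, u_6 = 12, u_7 = 18, u_8 = 17, u_9 = 21, u_{10} = 5, u_{11} = 0, u_{12} = 20, u_{13} = 9, u_{14} = 7, u_{15} = 15, u_{16} = 6, u_{17} = 19, u_{18} = 13, u_{19} = 14, u_{20} = 10, u_{21} = 3, u_{22} = 8.
Since u_{22} = u_0 = 8, the sequence is periodic with period 22.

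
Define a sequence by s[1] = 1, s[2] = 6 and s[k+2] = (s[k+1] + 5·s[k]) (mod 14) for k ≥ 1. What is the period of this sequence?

s[1] = 1,  s[2] = 6,  s[3] = 11,  s[4] = 13,  s[5] = 12,  s[6] = 7,  s[7] = 11,  s[8] = 4,  s[9] = 3,  s[10] = 9,  s[11] = 10,  s[12] = 13,  s[13] = 7,  s[14] = 2,  s[15] = 9,  s[16] = 5,  s[17] = 8,  s[18] = 5,  s[19] = 3,  s[20] = 0,  s[21] = 1,  s[22] = 1,  s[23] = 6.
The sequence repeats with period 21.

21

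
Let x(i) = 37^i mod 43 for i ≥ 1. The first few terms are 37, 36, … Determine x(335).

7

x(1) = 37,  x(2) = 36,  x(3) = 42,  x(4) = 6,  x(5) = 7,  x(6) = 1,  x(7) = 37.
Since x(7) = x(1) = 37, the sequence is periodic with period 6.
(335 - 1) mod 6 = 4, so x(335) = x(5) = 7.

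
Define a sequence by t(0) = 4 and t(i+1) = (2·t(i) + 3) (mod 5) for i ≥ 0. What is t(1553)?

Computing terms: t(0) = 4, t(1) = 1, t(2) = 0, t(3) = 3, t(4) = 4.
Since t(4) = t(0) = 4, the sequence is periodic with period 4.
So t(1553) = t(0 + ((1553-0) mod 4)) = t(1) = 1.

1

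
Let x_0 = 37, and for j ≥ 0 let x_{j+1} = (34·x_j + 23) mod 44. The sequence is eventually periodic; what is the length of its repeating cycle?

11

Listing terms: x_0 = 37; x_1 = 5; x_2 = 17; x_3 = 29; x_4 = 41; x_5 = 9; x_6 = 21; x_7 = 33; x_8 = 1; x_9 = 13; x_{10} = 25; x_{11} = 37.
The sequence repeats with period 11.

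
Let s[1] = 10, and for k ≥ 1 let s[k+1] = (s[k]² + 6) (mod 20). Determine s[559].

We have s[1] = 10, s[2] = 6, s[3] = 2, s[4] = 10.
The sequence repeats with period 3.
So s[559] = s[1 + ((559-1) mod 3)] = s[1] = 10.

10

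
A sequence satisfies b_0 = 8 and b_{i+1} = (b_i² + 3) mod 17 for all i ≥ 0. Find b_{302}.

4

We have b_0 = 8; b_1 = 16; b_2 = 4; b_3 = 2; b_4 = 7; b_5 = 1; b_6 = 4.
Since b_6 = b_2 = 4, the sequence is eventually periodic: after a pre-period of length 2 it cycles with period 4.
For i ≥ 2, b_i depends only on (i - 2) mod 4. (302 - 2) mod 4 = 0, so b_{302} = b_2 = 4.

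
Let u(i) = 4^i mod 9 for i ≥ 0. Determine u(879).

1

We have u(0) = 1, u(1) = 4, u(2) = 7, u(3) = 1.
Since u(3) = u(0) = 1, the sequence is periodic with period 3.
(879 - 0) mod 3 = 0, so u(879) = u(0) = 1.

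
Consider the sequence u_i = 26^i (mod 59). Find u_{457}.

22

We have u_1 = 26, u_2 = 27, u_3 = 53, u_4 = 21, u_5 = 15, u_6 = 36, u_7 = 51, u_8 = 28, u_9 = 20, u_{10} = 48, u_{11} = 9, u_{12} = 57, u_{13} = 7, u_{14} = 5, u_{15} = 12, u_{16} = 17, u_{17} = 29, u_{18} = 46, u_{19} = 16, u_{20} = 3, u_{21} = 19, u_{22} = 22, u_{23} = 41, u_{24} = 4, u_{25} = 45, u_{26} = 49, u_{27} = 35, u_{28} = 25, u_{29} = 1, u_{30} = 26.
The sequence repeats with period 29.
So u_{457} = u_{1 + ((457-1) mod 29)} = u_{22} = 22.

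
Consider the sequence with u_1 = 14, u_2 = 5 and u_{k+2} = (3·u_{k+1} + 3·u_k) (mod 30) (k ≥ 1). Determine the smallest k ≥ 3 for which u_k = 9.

u_1 = 14, u_2 = 5, u_3 = 27, u_4 = 6, u_5 = 9, u_6 = 15, u_7 = 12, u_8 = 21, u_9 = 9, u_{10} = 0, u_{11} = 27, u_{12} = 21, u_{13} = 24, u_{14} = 15, u_{15} = 27, u_{16} = 6.
Since (u_{15}, u_{16}) = (u_3, u_4) = (27, 6) (two consecutive terms determine the rest), the sequence is eventually periodic: after a pre-period of length 2 it cycles with period 12.
The value 9 first appears (with k ≥ 3) at u_5.

5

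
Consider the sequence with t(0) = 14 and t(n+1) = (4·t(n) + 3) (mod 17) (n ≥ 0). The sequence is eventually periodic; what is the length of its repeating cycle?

t(0) = 14, t(1) = 8, t(2) = 1, t(3) = 7, t(4) = 14.
Since t(4) = t(0) = 14, the sequence is periodic with period 4.

4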